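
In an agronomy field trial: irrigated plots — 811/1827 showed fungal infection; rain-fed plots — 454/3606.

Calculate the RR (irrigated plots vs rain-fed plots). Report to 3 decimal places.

RR ≈ 3.526

risk, irrigated plots = 811/1827 = 0.4439
risk, rain-fed plots = 454/3606 = 0.1259
RR = 0.4439 / 0.1259 = 3.526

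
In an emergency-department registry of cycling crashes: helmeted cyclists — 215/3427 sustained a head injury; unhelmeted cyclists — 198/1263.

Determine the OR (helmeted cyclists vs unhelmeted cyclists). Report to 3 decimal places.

OR = (215 × 1065) / (3212 × 198) = 228975/635976 ≈ 0.360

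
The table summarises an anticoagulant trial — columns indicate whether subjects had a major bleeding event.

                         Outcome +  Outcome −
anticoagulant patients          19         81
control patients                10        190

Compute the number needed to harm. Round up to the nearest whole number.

risk, anticoagulant patients = 19/100 = 0.190000
risk, control patients = 10/200 = 0.050000
absolute risk difference = 0.140000
1 / 0.140000 = 7.143 → round up → 8

8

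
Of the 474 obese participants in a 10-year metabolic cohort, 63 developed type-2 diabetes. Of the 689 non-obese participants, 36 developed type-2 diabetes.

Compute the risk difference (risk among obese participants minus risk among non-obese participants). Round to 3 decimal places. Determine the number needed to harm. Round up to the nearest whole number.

risk, obese participants = 63/474 = 0.1329
risk, non-obese participants = 36/689 = 0.0522
risk difference = 0.1329 − 0.0522 = 0.081
absolute risk difference = 0.080662
1 / 0.080662 = 12.397 → round up → 13

RD = 0.081; NNH = 13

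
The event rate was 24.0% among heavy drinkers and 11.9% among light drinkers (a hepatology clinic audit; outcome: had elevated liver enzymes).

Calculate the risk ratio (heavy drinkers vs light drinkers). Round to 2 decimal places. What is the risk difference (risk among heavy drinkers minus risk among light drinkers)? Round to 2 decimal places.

RR = 2.02; RD = 0.12

RR = 0.2400 / 0.1190 = 2.02
risk difference = 0.2400 − 0.1190 = 0.12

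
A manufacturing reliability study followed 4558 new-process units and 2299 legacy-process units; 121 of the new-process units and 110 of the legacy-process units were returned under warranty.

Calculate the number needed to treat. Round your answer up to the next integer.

risk, new-process units = 121/4558 = 0.026547
risk, legacy-process units = 110/2299 = 0.047847
absolute risk difference = 0.021300
1 / 0.021300 = 46.948 → round up → 47

NNT = 47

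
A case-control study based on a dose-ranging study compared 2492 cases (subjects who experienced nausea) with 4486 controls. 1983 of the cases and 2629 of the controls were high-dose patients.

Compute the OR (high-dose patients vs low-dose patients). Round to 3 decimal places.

odds, high-dose patients = 1983/2629 = 0.7543
odds, low-dose patients = 509/1857 = 0.2741
OR = 0.7543 / 0.2741 = 2.752

OR: 2.752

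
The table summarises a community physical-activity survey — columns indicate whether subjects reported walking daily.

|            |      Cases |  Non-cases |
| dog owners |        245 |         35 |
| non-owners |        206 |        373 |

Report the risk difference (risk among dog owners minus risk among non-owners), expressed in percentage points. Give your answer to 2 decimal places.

risk, dog owners = 245/280 = 0.8750
risk, non-owners = 206/579 = 0.3558
risk difference = 0.8750 − 0.3558 = 0.5192 → 51.92 percentage points

RD ≈ 51.92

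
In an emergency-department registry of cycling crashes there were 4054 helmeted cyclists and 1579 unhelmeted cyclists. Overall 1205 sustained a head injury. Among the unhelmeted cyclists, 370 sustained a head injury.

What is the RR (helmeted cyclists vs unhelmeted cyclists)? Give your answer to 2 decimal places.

RR = 0.88

helmeted cyclists with the outcome: 1205 − 370 = 835
helmeted cyclists without the outcome: 4054 − 835 = 3219
unhelmeted cyclists without the outcome: 1579 − 370 = 1209
risk, helmeted cyclists = 835/4054 = 0.2060
risk, unhelmeted cyclists = 370/1579 = 0.2343
RR = 0.2060 / 0.2343 = 0.88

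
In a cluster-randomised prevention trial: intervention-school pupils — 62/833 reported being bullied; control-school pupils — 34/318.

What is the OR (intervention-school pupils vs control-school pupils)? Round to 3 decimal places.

OR: 0.672

odds, intervention-school pupils = 62/771 = 0.0804
odds, control-school pupils = 34/284 = 0.1197
OR = 0.0804 / 0.1197 = 0.672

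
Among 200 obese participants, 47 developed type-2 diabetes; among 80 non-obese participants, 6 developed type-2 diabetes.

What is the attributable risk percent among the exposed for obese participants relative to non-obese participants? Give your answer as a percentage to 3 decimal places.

68.085%

risk, obese participants = 47/200 = 0.2350
risk, non-obese participants = 6/80 = 0.0750
AR% = (0.2350 − 0.0750) / 0.2350 = 0.6809 → 68.085%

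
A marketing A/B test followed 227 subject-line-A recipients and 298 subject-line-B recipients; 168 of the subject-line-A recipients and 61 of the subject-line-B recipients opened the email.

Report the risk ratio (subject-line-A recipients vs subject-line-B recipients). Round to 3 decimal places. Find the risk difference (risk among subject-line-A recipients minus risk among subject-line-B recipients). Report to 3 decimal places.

risk, subject-line-A recipients = 168/227 = 0.7401
risk, subject-line-B recipients = 61/298 = 0.2047
RR = 0.7401 / 0.2047 = 3.616
risk difference = 0.7401 − 0.2047 = 0.535

RR = 3.616; RD = 0.535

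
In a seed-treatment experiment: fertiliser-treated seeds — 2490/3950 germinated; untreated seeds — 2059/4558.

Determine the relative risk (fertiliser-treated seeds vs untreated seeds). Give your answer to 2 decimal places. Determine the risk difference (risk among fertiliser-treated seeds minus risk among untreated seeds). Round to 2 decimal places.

risk, fertiliser-treated seeds = 2490/3950 = 0.6304
risk, untreated seeds = 2059/4558 = 0.4517
RR = 0.6304 / 0.4517 = 1.40
risk difference = 0.6304 − 0.4517 = 0.18

RR = 1.40; RD = 0.18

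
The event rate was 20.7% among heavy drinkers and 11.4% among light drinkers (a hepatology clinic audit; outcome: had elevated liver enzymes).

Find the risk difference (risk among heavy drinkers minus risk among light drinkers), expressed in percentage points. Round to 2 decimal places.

risk difference = 0.2070 − 0.1140 = 0.0930 → 9.30 percentage points

9.30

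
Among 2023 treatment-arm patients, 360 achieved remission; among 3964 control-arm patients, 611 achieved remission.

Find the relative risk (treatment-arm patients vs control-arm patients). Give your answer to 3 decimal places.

risk, treatment-arm patients = 360/2023 = 0.1780
risk, control-arm patients = 611/3964 = 0.1541
RR = 0.1780 / 0.1541 = 1.155

RR = 1.155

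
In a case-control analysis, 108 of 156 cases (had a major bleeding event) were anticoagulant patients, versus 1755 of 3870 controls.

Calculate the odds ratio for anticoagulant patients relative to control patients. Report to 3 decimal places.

OR = (108 × 2115) / (1755 × 48) = 228420/84240 ≈ 2.712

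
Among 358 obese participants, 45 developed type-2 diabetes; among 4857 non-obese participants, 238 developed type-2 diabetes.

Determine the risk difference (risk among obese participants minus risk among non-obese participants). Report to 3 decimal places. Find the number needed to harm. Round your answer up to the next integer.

RD = 0.077; NNH = 14

risk, obese participants = 45/358 = 0.12570
risk, non-obese participants = 238/4857 = 0.04900
risk difference = 0.12570 − 0.04900 = 0.077
absolute risk difference = 0.076697
1 / 0.076697 = 13.038 → round up → 14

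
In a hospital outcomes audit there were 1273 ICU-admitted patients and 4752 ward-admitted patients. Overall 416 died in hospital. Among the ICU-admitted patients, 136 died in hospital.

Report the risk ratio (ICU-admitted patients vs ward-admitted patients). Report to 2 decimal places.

ICU-admitted patients without the outcome: 1273 − 136 = 1137
ward-admitted patients with the outcome: 416 − 136 = 280
ward-admitted patients without the outcome: 4752 − 280 = 4472
risk, ICU-admitted patients = 136/1273 = 0.1068
risk, ward-admitted patients = 280/4752 = 0.0589
RR = 0.1068 / 0.0589 = 1.81

RR = 1.81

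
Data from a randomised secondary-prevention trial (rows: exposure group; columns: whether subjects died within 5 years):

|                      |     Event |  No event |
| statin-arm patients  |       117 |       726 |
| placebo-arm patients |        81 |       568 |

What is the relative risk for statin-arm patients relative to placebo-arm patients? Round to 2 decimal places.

RR ≈ 1.11

risk, statin-arm patients = 117/843 = 0.1388
risk, placebo-arm patients = 81/649 = 0.1248
RR = 0.1388 / 0.1248 = 1.11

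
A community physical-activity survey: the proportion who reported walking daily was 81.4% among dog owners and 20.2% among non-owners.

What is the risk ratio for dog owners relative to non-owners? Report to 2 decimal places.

RR = 0.8140 / 0.2020 = 4.03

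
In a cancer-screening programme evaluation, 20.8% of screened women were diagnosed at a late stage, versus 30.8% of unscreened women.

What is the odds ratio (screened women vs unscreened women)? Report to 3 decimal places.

0.590

odds, screened women = 0.2080/0.7920 = 0.2626
odds, unscreened women = 0.3080/0.6920 = 0.4451
OR = 0.2626 / 0.4451 = 0.590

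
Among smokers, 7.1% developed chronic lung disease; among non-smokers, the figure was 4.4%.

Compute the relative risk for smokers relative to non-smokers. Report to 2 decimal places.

RR = 0.07100 / 0.04400 = 1.61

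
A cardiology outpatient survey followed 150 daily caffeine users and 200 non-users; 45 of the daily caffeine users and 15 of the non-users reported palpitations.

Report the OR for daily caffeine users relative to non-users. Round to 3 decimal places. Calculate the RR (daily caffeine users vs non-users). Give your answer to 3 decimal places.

OR = 5.286; RR = 4.000

OR = (45 × 185) / (105 × 15) = 8325/1575 ≈ 5.286
risk, daily caffeine users = 45/150 = 0.3000
risk, non-users = 15/200 = 0.0750
RR = 0.3000 / 0.0750 = 4.000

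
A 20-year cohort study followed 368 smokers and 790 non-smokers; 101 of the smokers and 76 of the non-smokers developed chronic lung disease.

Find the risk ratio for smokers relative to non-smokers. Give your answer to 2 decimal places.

risk, smokers = 101/368 = 0.2745
risk, non-smokers = 76/790 = 0.0962
RR = 0.2745 / 0.0962 = 2.85

RR ≈ 2.85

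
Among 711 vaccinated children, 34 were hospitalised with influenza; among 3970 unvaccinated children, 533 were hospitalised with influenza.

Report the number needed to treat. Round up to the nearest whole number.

risk, vaccinated children = 34/711 = 0.047820
risk, unvaccinated children = 533/3970 = 0.134257
absolute risk difference = 0.086437
1 / 0.086437 = 11.569 → round up → 12

12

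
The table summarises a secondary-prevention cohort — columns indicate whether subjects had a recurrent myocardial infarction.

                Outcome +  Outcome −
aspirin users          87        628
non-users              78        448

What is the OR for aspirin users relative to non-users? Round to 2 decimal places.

OR = (87 × 448) / (628 × 78) = 38976/48984 ≈ 0.80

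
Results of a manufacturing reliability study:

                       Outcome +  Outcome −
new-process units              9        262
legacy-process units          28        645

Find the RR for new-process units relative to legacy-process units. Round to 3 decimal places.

0.798

risk, new-process units = 9/271 = 0.03321
risk, legacy-process units = 28/673 = 0.04160
RR = 0.03321 / 0.04160 = 0.798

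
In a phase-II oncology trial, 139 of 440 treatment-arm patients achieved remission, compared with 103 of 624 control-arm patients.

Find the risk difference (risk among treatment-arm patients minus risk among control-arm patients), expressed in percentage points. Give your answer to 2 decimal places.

15.08

risk, treatment-arm patients = 139/440 = 0.3159
risk, control-arm patients = 103/624 = 0.1651
risk difference = 0.3159 − 0.1651 = 0.1508 → 15.08 percentage points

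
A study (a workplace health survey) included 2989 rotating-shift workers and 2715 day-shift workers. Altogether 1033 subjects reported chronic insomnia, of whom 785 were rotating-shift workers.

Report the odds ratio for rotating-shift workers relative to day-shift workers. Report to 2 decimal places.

rotating-shift workers without the outcome: 2989 − 785 = 2204
day-shift workers with the outcome: 1033 − 785 = 248
day-shift workers without the outcome: 2715 − 248 = 2467
odds, rotating-shift workers = 785/2204 = 0.3562
odds, day-shift workers = 248/2467 = 0.1005
OR = 0.3562 / 0.1005 = 3.54

OR: 3.54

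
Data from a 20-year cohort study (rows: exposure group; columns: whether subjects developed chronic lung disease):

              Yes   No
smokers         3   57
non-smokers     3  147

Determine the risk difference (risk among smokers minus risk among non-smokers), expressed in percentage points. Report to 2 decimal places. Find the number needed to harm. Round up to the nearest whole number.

RD = 3.00; NNH = 34

risk, smokers = 3/60 = 0.05000
risk, non-smokers = 3/150 = 0.02000
risk difference = 0.05000 − 0.02000 = 0.03000 → 3.00 percentage points
absolute risk difference = 0.030000
1 / 0.030000 = 33.333 → round up → 34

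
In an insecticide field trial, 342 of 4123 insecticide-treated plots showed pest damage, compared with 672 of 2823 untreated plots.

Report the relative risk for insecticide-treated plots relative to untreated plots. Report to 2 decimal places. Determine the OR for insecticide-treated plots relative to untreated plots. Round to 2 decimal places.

RR = 0.35; OR = 0.29

risk, insecticide-treated plots = 342/4123 = 0.0829
risk, untreated plots = 672/2823 = 0.2380
RR = 0.0829 / 0.2380 = 0.35
OR = (342 × 2151) / (3781 × 672) = 735642/2540832 ≈ 0.29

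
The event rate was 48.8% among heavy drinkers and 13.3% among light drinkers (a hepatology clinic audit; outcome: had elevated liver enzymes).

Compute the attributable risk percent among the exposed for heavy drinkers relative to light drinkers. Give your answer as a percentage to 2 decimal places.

AR% = (0.4880 − 0.1330) / 0.4880 = 0.7275 → 72.75%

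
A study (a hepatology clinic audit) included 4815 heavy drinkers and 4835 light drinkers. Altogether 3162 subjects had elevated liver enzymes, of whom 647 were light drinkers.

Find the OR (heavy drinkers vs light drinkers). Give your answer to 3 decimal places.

heavy drinkers with the outcome: 3162 − 647 = 2515
heavy drinkers without the outcome: 4815 − 2515 = 2300
light drinkers without the outcome: 4835 − 647 = 4188
odds, heavy drinkers = 2515/2300 = 1.0935
odds, light drinkers = 647/4188 = 0.1545
OR = 1.0935 / 0.1545 = 7.078

7.078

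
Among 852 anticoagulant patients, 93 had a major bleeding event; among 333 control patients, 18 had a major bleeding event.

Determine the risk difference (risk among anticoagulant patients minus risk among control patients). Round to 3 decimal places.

RD = 0.055

risk, anticoagulant patients = 93/852 = 0.1092
risk, control patients = 18/333 = 0.0541
risk difference = 0.1092 − 0.0541 = 0.055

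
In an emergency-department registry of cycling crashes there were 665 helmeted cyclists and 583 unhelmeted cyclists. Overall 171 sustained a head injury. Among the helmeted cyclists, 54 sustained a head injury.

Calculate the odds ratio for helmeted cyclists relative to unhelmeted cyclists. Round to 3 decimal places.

0.352

helmeted cyclists without the outcome: 665 − 54 = 611
unhelmeted cyclists with the outcome: 171 − 54 = 117
unhelmeted cyclists without the outcome: 583 − 117 = 466
odds, helmeted cyclists = 54/611 = 0.0884
odds, unhelmeted cyclists = 117/466 = 0.2511
OR = 0.0884 / 0.2511 = 0.352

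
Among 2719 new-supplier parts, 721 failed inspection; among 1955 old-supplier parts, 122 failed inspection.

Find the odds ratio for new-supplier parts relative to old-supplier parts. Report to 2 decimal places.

OR: 5.42

odds, new-supplier parts = 721/1998 = 0.3609
odds, old-supplier parts = 122/1833 = 0.0666
OR = 0.3609 / 0.0666 = 5.42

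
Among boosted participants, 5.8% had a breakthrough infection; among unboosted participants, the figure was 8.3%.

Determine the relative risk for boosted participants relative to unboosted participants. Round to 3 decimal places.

RR = 0.0580 / 0.0830 = 0.699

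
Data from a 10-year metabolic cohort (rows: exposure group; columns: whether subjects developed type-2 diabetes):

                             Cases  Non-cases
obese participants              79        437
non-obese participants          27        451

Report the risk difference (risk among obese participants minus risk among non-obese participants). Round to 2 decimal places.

RD ≈ 0.10

risk, obese participants = 79/516 = 0.1531
risk, non-obese participants = 27/478 = 0.0565
risk difference = 0.1531 − 0.0565 = 0.10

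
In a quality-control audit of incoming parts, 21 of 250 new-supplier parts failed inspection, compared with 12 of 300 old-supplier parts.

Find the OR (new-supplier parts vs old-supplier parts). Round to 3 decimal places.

odds, new-supplier parts = 21/229 = 0.09170
odds, old-supplier parts = 12/288 = 0.04167
OR = 0.09170 / 0.04167 = 2.201

2.201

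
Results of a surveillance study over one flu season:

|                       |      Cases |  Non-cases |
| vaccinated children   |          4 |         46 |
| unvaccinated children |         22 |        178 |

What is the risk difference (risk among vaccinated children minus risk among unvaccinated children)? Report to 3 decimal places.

risk, vaccinated children = 4/50 = 0.0800
risk, unvaccinated children = 22/200 = 0.1100
risk difference = 0.0800 − 0.1100 = -0.030

-0.030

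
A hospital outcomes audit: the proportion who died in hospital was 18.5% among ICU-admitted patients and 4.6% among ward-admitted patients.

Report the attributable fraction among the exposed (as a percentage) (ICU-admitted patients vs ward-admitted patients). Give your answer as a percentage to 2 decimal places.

AR% = (0.18500 − 0.04600) / 0.18500 = 0.7514 → 75.14%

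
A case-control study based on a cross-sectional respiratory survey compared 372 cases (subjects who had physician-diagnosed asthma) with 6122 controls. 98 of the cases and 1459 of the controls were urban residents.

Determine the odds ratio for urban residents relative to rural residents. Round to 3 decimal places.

OR = (98 × 4663) / (1459 × 274) = 456974/399766 ≈ 1.143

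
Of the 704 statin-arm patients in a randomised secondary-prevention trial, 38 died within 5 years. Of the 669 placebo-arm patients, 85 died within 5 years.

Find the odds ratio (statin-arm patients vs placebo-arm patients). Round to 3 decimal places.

OR = (38 × 584) / (666 × 85) = 22192/56610 ≈ 0.392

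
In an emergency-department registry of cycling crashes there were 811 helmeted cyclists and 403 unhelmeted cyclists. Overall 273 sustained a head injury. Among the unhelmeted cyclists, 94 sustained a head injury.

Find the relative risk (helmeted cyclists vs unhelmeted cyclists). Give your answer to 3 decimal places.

helmeted cyclists with the outcome: 273 − 94 = 179
helmeted cyclists without the outcome: 811 − 179 = 632
unhelmeted cyclists without the outcome: 403 − 94 = 309
risk, helmeted cyclists = 179/811 = 0.2207
risk, unhelmeted cyclists = 94/403 = 0.2333
RR = 0.2207 / 0.2333 = 0.946

0.946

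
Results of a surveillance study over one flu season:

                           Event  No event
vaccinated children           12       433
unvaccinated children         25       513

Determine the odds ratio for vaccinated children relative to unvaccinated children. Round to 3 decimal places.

odds, vaccinated children = 12/433 = 0.02771
odds, unvaccinated children = 25/513 = 0.04873
OR = 0.02771 / 0.04873 = 0.569

OR: 0.569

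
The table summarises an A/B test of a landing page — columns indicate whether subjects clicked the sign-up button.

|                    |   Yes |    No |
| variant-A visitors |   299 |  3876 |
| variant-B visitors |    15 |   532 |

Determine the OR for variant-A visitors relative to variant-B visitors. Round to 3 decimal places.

OR = (299 × 532) / (3876 × 15) = 159068/58140 ≈ 2.736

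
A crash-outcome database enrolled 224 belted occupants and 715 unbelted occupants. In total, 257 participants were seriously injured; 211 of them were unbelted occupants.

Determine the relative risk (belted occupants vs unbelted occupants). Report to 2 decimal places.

belted occupants with the outcome: 257 − 211 = 46
belted occupants without the outcome: 224 − 46 = 178
unbelted occupants without the outcome: 715 − 211 = 504
risk, belted occupants = 46/224 = 0.2054
risk, unbelted occupants = 211/715 = 0.2951
RR = 0.2054 / 0.2951 = 0.70

RR ≈ 0.70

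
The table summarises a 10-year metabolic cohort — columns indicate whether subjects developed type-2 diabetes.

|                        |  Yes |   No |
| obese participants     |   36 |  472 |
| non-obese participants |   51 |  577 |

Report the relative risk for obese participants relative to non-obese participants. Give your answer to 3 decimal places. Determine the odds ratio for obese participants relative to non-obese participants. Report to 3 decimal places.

RR = 0.873; OR = 0.863

risk, obese participants = 36/508 = 0.0709
risk, non-obese participants = 51/628 = 0.0812
RR = 0.0709 / 0.0812 = 0.873
odds, obese participants = 36/472 = 0.0763
odds, non-obese participants = 51/577 = 0.0884
OR = 0.0763 / 0.0884 = 0.863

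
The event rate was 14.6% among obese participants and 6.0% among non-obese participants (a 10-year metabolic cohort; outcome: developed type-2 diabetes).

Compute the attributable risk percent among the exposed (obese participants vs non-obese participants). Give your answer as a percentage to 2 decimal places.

AR% = (0.1460 − 0.0600) / 0.1460 = 0.5890 → 58.90%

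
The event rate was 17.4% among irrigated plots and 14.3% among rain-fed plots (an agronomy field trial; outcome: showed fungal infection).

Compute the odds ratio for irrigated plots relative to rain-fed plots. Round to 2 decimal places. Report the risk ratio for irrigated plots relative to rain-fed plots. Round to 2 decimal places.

odds, irrigated plots = 0.1740/0.8260 = 0.2107
odds, rain-fed plots = 0.1430/0.8570 = 0.1669
OR = 0.2107 / 0.1669 = 1.26
RR = 0.1740 / 0.1430 = 1.22

OR = 1.26; RR = 1.22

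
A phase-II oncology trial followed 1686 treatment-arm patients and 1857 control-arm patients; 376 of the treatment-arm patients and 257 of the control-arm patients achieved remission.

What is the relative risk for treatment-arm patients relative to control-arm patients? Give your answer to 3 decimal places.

RR: 1.611

risk, treatment-arm patients = 376/1686 = 0.2230
risk, control-arm patients = 257/1857 = 0.1384
RR = 0.2230 / 0.1384 = 1.611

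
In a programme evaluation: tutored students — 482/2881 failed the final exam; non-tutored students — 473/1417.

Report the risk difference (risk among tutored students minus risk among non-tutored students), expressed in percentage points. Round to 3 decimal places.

RD = -16.650

risk, tutored students = 482/2881 = 0.1673
risk, non-tutored students = 473/1417 = 0.3338
risk difference = 0.1673 − 0.3338 = -0.1665 → -16.650 percentage points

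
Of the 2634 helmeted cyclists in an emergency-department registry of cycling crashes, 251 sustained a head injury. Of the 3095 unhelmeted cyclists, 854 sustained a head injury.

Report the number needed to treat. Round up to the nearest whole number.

risk, helmeted cyclists = 251/2634 = 0.095292
risk, unhelmeted cyclists = 854/3095 = 0.275929
absolute risk difference = 0.180637
1 / 0.180637 = 5.536 → round up → 6

6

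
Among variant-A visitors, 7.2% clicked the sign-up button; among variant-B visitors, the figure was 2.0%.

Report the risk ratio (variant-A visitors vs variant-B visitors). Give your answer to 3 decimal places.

RR = 0.07200 / 0.02000 = 3.600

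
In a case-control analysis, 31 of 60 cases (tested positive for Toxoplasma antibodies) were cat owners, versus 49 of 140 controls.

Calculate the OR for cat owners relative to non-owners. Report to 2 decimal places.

OR = (31 × 91) / (49 × 29) = 2821/1421 ≈ 1.99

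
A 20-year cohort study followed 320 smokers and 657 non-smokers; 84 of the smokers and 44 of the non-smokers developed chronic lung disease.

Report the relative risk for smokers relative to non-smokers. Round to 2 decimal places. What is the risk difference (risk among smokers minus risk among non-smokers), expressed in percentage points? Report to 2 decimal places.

RR = 3.92; RD = 19.55

risk, smokers = 84/320 = 0.2625
risk, non-smokers = 44/657 = 0.0670
RR = 0.2625 / 0.0670 = 3.92
risk difference = 0.2625 − 0.0670 = 0.1955 → 19.55 percentage points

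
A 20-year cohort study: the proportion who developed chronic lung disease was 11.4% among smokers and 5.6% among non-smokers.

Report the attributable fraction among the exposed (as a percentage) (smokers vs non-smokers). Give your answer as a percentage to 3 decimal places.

AR% = (0.1140 − 0.0560) / 0.1140 = 0.5088 → 50.877%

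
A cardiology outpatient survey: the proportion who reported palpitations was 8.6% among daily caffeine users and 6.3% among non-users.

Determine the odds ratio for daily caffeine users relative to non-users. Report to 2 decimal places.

1.40

odds, daily caffeine users = 0.0860/0.9140 = 0.0941
odds, non-users = 0.0630/0.9370 = 0.0672
OR = 0.0941 / 0.0672 = 1.40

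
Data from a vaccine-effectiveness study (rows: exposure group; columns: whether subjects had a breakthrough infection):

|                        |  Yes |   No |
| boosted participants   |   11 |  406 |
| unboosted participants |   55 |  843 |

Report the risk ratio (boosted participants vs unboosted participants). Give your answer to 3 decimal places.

RR = 0.431

risk, boosted participants = 11/417 = 0.02638
risk, unboosted participants = 55/898 = 0.06125
RR = 0.02638 / 0.06125 = 0.431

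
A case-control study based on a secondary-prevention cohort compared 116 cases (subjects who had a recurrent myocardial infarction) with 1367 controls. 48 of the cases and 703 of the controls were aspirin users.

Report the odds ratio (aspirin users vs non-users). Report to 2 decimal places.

OR = (48 × 664) / (703 × 68) = 31872/47804 ≈ 0.67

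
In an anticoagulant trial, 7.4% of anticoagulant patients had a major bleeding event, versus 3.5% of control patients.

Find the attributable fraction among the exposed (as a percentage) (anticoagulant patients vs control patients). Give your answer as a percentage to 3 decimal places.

AR% = (0.07400 − 0.03500) / 0.07400 = 0.5270 → 52.703%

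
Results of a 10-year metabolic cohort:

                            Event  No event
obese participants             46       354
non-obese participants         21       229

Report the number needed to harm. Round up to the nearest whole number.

33

risk, obese participants = 46/400 = 0.115000
risk, non-obese participants = 21/250 = 0.084000
absolute risk difference = 0.031000
1 / 0.031000 = 32.258 → round up → 33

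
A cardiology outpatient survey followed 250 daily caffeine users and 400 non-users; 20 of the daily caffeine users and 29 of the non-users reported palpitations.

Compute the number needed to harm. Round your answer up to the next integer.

NNH ≈ 134

risk, daily caffeine users = 20/250 = 0.080000
risk, non-users = 29/400 = 0.072500
absolute risk difference = 0.007500
1 / 0.007500 = 133.333 → round up → 134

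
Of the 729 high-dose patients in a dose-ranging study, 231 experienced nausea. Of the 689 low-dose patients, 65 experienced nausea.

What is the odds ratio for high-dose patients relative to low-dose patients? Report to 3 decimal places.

OR = (231 × 624) / (498 × 65) = 144144/32370 ≈ 4.453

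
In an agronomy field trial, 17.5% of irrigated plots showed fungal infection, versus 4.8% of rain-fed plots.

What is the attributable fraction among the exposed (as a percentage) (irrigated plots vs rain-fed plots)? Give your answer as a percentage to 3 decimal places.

AR% = (0.17500 − 0.04800) / 0.17500 = 0.7257 → 72.571%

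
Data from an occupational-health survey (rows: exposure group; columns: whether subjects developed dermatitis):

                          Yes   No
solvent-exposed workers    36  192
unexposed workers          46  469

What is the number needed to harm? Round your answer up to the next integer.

15

risk, solvent-exposed workers = 36/228 = 0.157895
risk, unexposed workers = 46/515 = 0.089320
absolute risk difference = 0.068574
1 / 0.068574 = 14.583 → round up → 15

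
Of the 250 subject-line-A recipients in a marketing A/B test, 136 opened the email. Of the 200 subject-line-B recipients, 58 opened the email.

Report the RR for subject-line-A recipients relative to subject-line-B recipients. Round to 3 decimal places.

risk, subject-line-A recipients = 136/250 = 0.5440
risk, subject-line-B recipients = 58/200 = 0.2900
RR = 0.5440 / 0.2900 = 1.876

RR ≈ 1.876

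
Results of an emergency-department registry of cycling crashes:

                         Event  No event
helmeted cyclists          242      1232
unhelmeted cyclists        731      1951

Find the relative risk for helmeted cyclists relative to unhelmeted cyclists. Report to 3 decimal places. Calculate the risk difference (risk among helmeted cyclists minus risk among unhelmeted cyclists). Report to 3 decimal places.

RR = 0.602; RD = -0.108

risk, helmeted cyclists = 242/1474 = 0.1642
risk, unhelmeted cyclists = 731/2682 = 0.2726
RR = 0.1642 / 0.2726 = 0.602
risk difference = 0.1642 − 0.2726 = -0.108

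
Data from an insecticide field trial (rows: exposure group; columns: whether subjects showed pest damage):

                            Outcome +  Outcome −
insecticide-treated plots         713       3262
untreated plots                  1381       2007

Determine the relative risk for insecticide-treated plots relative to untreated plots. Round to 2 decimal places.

RR = 0.44

risk, insecticide-treated plots = 713/3975 = 0.1794
risk, untreated plots = 1381/3388 = 0.4076
RR = 0.1794 / 0.4076 = 0.44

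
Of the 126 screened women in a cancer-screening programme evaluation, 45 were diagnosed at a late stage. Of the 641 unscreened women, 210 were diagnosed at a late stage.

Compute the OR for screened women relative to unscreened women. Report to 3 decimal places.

OR = (45 × 431) / (81 × 210) = 19395/17010 ≈ 1.140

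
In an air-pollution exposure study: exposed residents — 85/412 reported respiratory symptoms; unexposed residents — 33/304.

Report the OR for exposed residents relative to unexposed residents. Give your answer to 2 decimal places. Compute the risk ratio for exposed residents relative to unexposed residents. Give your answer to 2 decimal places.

OR = 2.13; RR = 1.90

OR = (85 × 271) / (327 × 33) = 23035/10791 ≈ 2.13
risk, exposed residents = 85/412 = 0.2063
risk, unexposed residents = 33/304 = 0.1086
RR = 0.2063 / 0.1086 = 1.90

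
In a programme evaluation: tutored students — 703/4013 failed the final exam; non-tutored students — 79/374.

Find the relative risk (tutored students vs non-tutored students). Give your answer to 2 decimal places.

RR: 0.83

risk, tutored students = 703/4013 = 0.1752
risk, non-tutored students = 79/374 = 0.2112
RR = 0.1752 / 0.2112 = 0.83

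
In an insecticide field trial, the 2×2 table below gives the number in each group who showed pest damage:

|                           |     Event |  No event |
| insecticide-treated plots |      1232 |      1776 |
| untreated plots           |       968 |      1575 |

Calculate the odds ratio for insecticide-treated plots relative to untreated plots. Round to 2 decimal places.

OR = (1232 × 1575) / (1776 × 968) = 1940400/1719168 ≈ 1.13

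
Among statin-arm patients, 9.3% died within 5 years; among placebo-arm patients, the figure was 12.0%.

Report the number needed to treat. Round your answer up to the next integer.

absolute risk difference = 0.027000
1 / 0.027000 = 37.037 → round up → 38

38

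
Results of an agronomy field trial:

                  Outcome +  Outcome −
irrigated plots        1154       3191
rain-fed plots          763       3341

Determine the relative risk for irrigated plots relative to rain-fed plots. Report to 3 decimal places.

risk, irrigated plots = 1154/4345 = 0.2656
risk, rain-fed plots = 763/4104 = 0.1859
RR = 0.2656 / 0.1859 = 1.429

RR = 1.429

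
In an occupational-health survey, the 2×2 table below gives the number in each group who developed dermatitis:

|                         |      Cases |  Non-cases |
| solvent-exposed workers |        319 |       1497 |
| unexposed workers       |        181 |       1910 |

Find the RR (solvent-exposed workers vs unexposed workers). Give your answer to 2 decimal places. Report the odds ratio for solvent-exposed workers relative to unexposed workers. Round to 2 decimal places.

RR = 2.03; OR = 2.25

risk, solvent-exposed workers = 319/1816 = 0.1757
risk, unexposed workers = 181/2091 = 0.0866
RR = 0.1757 / 0.0866 = 2.03
OR = (319 × 1910) / (1497 × 181) = 609290/270957 ≈ 2.25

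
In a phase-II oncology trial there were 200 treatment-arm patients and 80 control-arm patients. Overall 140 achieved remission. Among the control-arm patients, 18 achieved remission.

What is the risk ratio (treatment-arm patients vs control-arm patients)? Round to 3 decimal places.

RR = 2.711

treatment-arm patients with the outcome: 140 − 18 = 122
treatment-arm patients without the outcome: 200 − 122 = 78
control-arm patients without the outcome: 80 − 18 = 62
risk, treatment-arm patients = 122/200 = 0.6100
risk, control-arm patients = 18/80 = 0.2250
RR = 0.6100 / 0.2250 = 2.711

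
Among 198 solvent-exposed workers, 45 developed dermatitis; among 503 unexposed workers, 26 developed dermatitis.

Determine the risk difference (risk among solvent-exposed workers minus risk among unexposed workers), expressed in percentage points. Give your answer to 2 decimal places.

17.56

risk, solvent-exposed workers = 45/198 = 0.2273
risk, unexposed workers = 26/503 = 0.0517
risk difference = 0.2273 − 0.0517 = 0.1756 → 17.56 percentage points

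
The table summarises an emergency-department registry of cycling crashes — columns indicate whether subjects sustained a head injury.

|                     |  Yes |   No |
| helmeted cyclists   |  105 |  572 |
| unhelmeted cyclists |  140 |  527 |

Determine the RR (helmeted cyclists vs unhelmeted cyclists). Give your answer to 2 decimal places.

0.74

risk, helmeted cyclists = 105/677 = 0.1551
risk, unhelmeted cyclists = 140/667 = 0.2099
RR = 0.1551 / 0.2099 = 0.74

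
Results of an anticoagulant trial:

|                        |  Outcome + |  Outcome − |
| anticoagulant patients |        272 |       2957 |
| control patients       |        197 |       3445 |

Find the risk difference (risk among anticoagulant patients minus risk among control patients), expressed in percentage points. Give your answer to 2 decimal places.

risk, anticoagulant patients = 272/3229 = 0.0842
risk, control patients = 197/3642 = 0.0541
risk difference = 0.0842 − 0.0541 = 0.0301 → 3.01 percentage points

3.01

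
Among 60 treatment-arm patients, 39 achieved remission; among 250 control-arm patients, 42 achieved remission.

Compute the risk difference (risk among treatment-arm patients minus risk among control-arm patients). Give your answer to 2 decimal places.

RD ≈ 0.48

risk, treatment-arm patients = 39/60 = 0.6500
risk, control-arm patients = 42/250 = 0.1680
risk difference = 0.6500 − 0.1680 = 0.48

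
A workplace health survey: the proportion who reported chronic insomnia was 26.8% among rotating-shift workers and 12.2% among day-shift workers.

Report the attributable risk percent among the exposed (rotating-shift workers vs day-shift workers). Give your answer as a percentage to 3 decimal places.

AR% = (0.2680 − 0.1220) / 0.2680 = 0.5448 → 54.478%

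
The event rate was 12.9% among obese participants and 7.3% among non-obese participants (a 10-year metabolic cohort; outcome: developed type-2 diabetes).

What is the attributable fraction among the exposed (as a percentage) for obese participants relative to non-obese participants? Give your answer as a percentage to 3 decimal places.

AR% = (0.1290 − 0.0730) / 0.1290 = 0.4341 → 43.411%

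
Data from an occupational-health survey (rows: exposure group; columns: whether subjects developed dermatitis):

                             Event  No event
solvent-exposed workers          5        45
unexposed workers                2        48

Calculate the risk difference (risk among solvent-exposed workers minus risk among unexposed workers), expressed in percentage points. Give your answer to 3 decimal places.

RD: 6.000

risk, solvent-exposed workers = 5/50 = 0.10000
risk, unexposed workers = 2/50 = 0.04000
risk difference = 0.10000 − 0.04000 = 0.06000 → 6.000 percentage points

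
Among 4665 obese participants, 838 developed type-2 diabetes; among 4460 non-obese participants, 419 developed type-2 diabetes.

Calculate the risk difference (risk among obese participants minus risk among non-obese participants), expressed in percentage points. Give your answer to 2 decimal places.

8.57

risk, obese participants = 838/4665 = 0.1796
risk, non-obese participants = 419/4460 = 0.0939
risk difference = 0.1796 − 0.0939 = 0.0857 → 8.57 percentage points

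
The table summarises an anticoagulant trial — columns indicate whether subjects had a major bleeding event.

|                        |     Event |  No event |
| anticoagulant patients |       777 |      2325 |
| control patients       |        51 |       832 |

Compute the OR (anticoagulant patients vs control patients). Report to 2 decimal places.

OR = (777 × 832) / (2325 × 51) = 646464/118575 ≈ 5.45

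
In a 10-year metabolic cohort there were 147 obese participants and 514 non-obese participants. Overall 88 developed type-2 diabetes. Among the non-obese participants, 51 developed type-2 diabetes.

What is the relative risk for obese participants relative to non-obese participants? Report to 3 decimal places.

2.537

obese participants with the outcome: 88 − 51 = 37
obese participants without the outcome: 147 − 37 = 110
non-obese participants without the outcome: 514 − 51 = 463
risk, obese participants = 37/147 = 0.2517
risk, non-obese participants = 51/514 = 0.0992
RR = 0.2517 / 0.0992 = 2.537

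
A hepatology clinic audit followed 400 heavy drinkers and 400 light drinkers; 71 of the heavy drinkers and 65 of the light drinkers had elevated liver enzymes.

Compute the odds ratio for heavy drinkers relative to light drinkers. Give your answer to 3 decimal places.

OR = (71 × 335) / (329 × 65) = 23785/21385 ≈ 1.112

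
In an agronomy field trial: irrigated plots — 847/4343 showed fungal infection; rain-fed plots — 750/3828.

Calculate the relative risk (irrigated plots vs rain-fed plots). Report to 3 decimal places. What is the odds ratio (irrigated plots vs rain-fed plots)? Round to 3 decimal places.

risk, irrigated plots = 847/4343 = 0.1950
risk, rain-fed plots = 750/3828 = 0.1959
RR = 0.1950 / 0.1959 = 0.995
odds, irrigated plots = 847/3496 = 0.2423
odds, rain-fed plots = 750/3078 = 0.2437
OR = 0.2423 / 0.2437 = 0.994

RR = 0.995; OR = 0.994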